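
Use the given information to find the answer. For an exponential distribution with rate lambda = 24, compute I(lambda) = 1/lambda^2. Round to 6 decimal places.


Fisher information for exponential: I(lambda) = 1/lambda^2.
lambda = 24, lambda^2 = 576.
I = 1/576 = 0.001736

0.001736


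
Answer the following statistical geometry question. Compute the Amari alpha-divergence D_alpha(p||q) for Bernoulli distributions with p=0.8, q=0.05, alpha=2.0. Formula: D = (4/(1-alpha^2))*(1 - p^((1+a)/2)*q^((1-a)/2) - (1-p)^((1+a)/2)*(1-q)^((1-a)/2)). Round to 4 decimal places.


Amari alpha-divergence:
D = (4/(1-alpha^2))*(1 - p^((1+a)/2)*q^((1-a)/2) - (1-p)^((1+a)/2)*(1-q)^((1-a)/2)).
alpha = 2.0, p = 0.8, q = 0.05.
e1 = (1+alpha)/2 = 1.5, e2 = (1-alpha)/2 = -0.5.
t1 = p^e1 * q^e2 = 0.8^1.5 * 0.05^-0.5 = 3.2.
t2 = (1-p)^e1 * (1-q)^e2 = 0.2^1.5 * 0.95^-0.5 = 0.091766.
4/(1-alpha^2) = -1.333333.
D = -1.333333*(1 - 3.2 - 0.091766) = 3.0557

3.0557


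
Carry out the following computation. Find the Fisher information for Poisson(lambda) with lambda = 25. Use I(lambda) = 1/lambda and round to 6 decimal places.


Fisher information for Poisson: I(lambda) = 1/lambda.
lambda = 25.
I(lambda) = 1/25 = 0.040000

0.040000


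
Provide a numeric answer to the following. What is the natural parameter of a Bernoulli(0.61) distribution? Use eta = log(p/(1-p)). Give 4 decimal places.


Natural parameter for Bernoulli: eta = log(p/(1-p)).
p = 0.61, 1-p = 0.39.
p/(1-p) = 1.564103.
eta = log(1.564103) = 0.4473

0.4473


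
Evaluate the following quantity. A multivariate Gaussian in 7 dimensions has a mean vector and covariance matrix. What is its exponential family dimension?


Exponential family dimension calculation:
For 7-dim MVN: mean has 7 params, covariance has 7*8/2 = 28 unique entries.
Total dim = 7 + 28 = 35.

35


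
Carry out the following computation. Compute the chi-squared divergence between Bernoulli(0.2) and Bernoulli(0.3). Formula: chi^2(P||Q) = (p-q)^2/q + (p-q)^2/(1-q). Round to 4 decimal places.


Chi-squared divergence between Bernoulli distributions:
chi^2 = (p-q)^2/q + (p-q)^2/(1-q).
p = 0.2, q = 0.3, p-q = -0.1.
(p-q)^2 = 0.01.
term1 = 0.01/0.3 = 0.033333.
term2 = 0.01/0.7 = 0.014286.
chi^2 = 0.033333 + 0.014286 = 0.0476

0.0476


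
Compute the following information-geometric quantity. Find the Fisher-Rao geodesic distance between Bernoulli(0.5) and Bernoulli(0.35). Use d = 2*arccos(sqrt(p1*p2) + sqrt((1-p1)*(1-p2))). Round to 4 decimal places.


Geodesic distance on Bernoulli manifold:
d(p1,p2) = 2*arccos(sqrt(p1*p2) + sqrt((1-p1)*(1-p2))).
sqrt(p1*p2) = sqrt(0.5*0.35) = 0.41833.
sqrt((1-p1)*(1-p2)) = sqrt(0.5*0.65) = 0.570088.
arg = 0.41833 + 0.570088 = 0.988418.
d = 2*arccos(0.988418) = 0.3047

0.3047


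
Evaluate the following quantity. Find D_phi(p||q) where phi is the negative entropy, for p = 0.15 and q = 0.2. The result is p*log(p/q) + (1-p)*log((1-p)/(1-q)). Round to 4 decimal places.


Bregman divergence with negative entropy generator:
D = p*log(p/q) + (1-p)*log((1-p)/(1-q)).
p = 0.15, q = 0.2.
p*log(p/q) = 0.15*log(0.15/0.2) = -0.043152.
(1-p)*log((1-p)/(1-q)) = 0.85*log(0.85/0.8) = 0.051531.
D = -0.043152 + 0.051531 = 0.0084

0.0084


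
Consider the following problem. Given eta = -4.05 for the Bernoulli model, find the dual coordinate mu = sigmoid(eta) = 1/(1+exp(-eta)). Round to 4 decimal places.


Dual coordinate (expectation parameter) for Bernoulli:
mu = 1/(1+exp(-eta)).
eta = -4.05.
exp(-eta) = exp(4.05) = 57.397457.
mu = 1/(1+57.397457) = 0.0171

0.0171


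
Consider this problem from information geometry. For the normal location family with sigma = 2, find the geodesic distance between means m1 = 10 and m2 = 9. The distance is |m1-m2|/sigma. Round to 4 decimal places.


On the fixed-variance normal subfamily, geodesic distance = |m1-m2|/sigma.
|10 - 9| = 1.
sigma = 2.
d = 1/2 = 0.5000

0.5000


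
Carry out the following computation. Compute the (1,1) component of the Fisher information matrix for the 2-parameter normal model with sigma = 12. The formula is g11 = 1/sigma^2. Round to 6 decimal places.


For the 2-parameter normal family, the Fisher metric has:
  g11 = 1/sigma^2, g22 = 2/sigma^2.
sigma = 12, sigma^2 = 144.
g11 = 0.006944

0.006944


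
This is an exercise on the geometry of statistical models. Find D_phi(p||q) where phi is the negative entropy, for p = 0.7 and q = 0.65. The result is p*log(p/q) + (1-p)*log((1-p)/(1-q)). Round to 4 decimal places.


Bregman divergence with negative entropy generator:
D = p*log(p/q) + (1-p)*log((1-p)/(1-q)).
p = 0.7, q = 0.65.
p*log(p/q) = 0.7*log(0.7/0.65) = 0.051876.
(1-p)*log((1-p)/(1-q)) = 0.3*log(0.3/0.35) = -0.046245.
D = 0.051876 + -0.046245 = 0.0056

0.0056


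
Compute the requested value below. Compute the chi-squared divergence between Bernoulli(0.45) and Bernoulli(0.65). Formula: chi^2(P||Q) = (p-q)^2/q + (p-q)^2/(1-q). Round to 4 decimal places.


Chi-squared divergence between Bernoulli distributions:
chi^2 = (p-q)^2/q + (p-q)^2/(1-q).
p = 0.45, q = 0.65, p-q = -0.2.
(p-q)^2 = 0.04.
term1 = 0.04/0.65 = 0.061538.
term2 = 0.04/0.35 = 0.114286.
chi^2 = 0.061538 + 0.114286 = 0.1758

0.1758


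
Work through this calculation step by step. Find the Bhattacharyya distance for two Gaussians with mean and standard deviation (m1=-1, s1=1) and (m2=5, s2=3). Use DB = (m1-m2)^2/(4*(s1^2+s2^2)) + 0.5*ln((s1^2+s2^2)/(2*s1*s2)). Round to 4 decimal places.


Bhattacharyya distance between two Gaussians:
DB = (m1-m2)^2/(4*(s1^2+s2^2)) + (1/2)*ln((s1^2+s2^2)/(2*s1*s2)).
(m1-m2)^2 = (-6)^2 = 36.
s1^2+s2^2 = 1 + 9 = 10.
term1 = 36/40 = 0.9.
term2 = 0.5*ln(10/6.0) = 0.255413.
DB = 0.9 + 0.255413 = 1.1554

1.1554


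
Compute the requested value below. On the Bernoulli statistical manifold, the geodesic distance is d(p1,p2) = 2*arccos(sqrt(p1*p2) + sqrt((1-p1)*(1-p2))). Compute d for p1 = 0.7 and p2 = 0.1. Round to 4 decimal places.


Geodesic distance on Bernoulli manifold:
d(p1,p2) = 2*arccos(sqrt(p1*p2) + sqrt((1-p1)*(1-p2))).
sqrt(p1*p2) = sqrt(0.7*0.1) = 0.264575.
sqrt((1-p1)*(1-p2)) = sqrt(0.3*0.9) = 0.519615.
arg = 0.264575 + 0.519615 = 0.78419.
d = 2*arccos(0.78419) = 1.3388

1.3388


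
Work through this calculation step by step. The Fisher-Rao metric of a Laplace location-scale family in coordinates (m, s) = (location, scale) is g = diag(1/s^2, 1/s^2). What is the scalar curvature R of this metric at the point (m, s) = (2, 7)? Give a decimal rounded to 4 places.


The metric has the form g = (A dm^2 + B ds^2)/s^2 with A = 1, B = 1.
Substitute u = sqrt(A/B)*m: g = B*(du^2 + ds^2)/s^2, i.e. B times the
Poincare upper half-plane metric, which has constant Gaussian curvature -1.
Scaling a 2D metric by a constant c divides the Gaussian curvature by c,
so K = -1/B = -1/(1) = -1.0000 everywhere (the point (m, s) = (2, 7) is irrelevant:
the curvature is constant).
Scalar curvature in dimension 2: R = 2K = -2/(1) = -2.0000.

-2.0000


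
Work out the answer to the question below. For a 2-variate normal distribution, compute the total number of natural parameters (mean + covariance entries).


Exponential family dimension calculation:
For 2-dim MVN: mean has 2 params, covariance has 2*3/2 = 3 unique entries.
Total dim = 2 + 3 = 5.

5


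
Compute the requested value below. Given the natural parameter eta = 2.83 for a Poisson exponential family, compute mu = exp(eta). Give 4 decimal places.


Expectation parameter for Poisson exponential family:
mu = exp(eta).
eta = 2.83.
mu = exp(2.83) = 16.9455

16.9455


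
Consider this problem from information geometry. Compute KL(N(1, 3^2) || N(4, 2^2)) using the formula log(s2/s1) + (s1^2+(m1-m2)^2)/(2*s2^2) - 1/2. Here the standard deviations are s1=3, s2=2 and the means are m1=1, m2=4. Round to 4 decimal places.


KL divergence between normal distributions:
KL = log(s2/s1) + (s1^2 + (m1-m2)^2)/(2*s2^2) - 1/2.
log(2/3) = -0.405465.
(3^2 + (1-4)^2)/(2*2^2) = (9 + 9)/8 = 2.25.
KL = -0.405465 + 2.25 - 0.5 = 1.3445

1.3445


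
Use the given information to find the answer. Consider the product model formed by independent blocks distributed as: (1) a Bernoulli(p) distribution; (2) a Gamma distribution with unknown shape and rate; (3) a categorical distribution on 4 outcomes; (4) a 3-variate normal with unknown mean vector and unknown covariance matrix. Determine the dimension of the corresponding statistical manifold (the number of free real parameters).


The dimension of a statistical manifold equals the number of free
(independent) real parameters of the model. For a product of independent
blocks the parameter counts add.
- Bernoulli (p): 1.
- Gamma (shape, rate): 2.
- categorical on 4 outcomes (probabilities sum to 1): 4-1 = 3.
- 3-variate normal: 3 (mean) + 3*4/2 = 6 (symmetric covariance) = 9.
Total = 1 + 2 + 3 + 9 = 15.
Dimension = 15

15


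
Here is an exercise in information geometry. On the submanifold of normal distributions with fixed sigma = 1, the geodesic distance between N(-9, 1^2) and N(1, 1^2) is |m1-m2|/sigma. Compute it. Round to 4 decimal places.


On the fixed-variance normal subfamily, geodesic distance = |m1-m2|/sigma.
|-9 - 1| = 10.
sigma = 1.
d = 10/1 = 10.0000

10.0000


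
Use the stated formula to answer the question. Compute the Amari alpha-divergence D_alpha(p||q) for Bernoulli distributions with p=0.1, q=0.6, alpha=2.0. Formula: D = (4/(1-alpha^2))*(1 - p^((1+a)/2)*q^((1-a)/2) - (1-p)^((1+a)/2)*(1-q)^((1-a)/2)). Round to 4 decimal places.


Amari alpha-divergence:
D = (4/(1-alpha^2))*(1 - p^((1+a)/2)*q^((1-a)/2) - (1-p)^((1+a)/2)*(1-q)^((1-a)/2)).
alpha = 2.0, p = 0.1, q = 0.6.
e1 = (1+alpha)/2 = 1.5, e2 = (1-alpha)/2 = -0.5.
t1 = p^e1 * q^e2 = 0.1^1.5 * 0.6^-0.5 = 0.040825.
t2 = (1-p)^e1 * (1-q)^e2 = 0.9^1.5 * 0.4^-0.5 = 1.35.
4/(1-alpha^2) = -1.333333.
D = -1.333333*(1 - 0.040825 - 1.35) = 0.5211

0.5211


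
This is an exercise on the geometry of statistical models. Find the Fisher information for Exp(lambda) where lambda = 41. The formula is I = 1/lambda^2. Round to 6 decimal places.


Fisher information for exponential: I(lambda) = 1/lambda^2.
lambda = 41, lambda^2 = 1681.
I = 1/1681 = 0.000595

0.000595


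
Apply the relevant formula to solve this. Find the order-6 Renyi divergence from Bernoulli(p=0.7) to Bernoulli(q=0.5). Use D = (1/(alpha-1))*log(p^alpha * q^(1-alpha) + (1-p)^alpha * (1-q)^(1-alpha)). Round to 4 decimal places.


Renyi divergence of order alpha between Bernoulli distributions:
D = (1/(alpha-1))*log(p^alpha * q^(1-alpha) + (1-p)^alpha * (1-q)^(1-alpha)).
alpha = 6, p = 0.7, q = 0.5.
p^alpha * q^(1-alpha) = 0.7^6 * 0.5^-5 = 3.764768.
(1-p)^alpha * (1-q)^(1-alpha) = 0.3^6 * 0.5^-5 = 0.023328.
sum = 3.764768 + 0.023328 = 3.788096.
D = (1/5)*log(3.788096) = 0.2664

0.2664


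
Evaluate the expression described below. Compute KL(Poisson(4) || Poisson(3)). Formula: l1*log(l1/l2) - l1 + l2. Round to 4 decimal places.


KL divergence for Poisson:
KL = l1*log(l1/l2) - l1 + l2.
l1 = 4, l2 = 3.
log(4/3) = 0.287682.
l1*log(l1/l2) = 4 * 0.287682 = 1.150728.
KL = 1.150728 - 4 + 3 = 0.1507

0.1507


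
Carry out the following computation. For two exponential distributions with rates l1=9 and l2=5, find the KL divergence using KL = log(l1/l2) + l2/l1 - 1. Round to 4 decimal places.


KL divergence for exponential family:
KL = log(l1/l2) + l2/l1 - 1.
log(9/5) = 0.587787.
5/9 = 0.555556.
KL = 0.587787 + 0.555556 - 1 = 0.1433

0.1433


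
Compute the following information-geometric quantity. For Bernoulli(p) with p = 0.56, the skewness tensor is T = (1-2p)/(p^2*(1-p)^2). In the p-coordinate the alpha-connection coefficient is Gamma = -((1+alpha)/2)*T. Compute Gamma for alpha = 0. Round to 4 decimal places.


Skewness (Amari-Chentsov) tensor: T = (1-2p)/(p^2*(1-p)^2).
p = 0.56, 1-2p = -0.12, p^2 = 0.3136, (1-p)^2 = 0.1936.
T = -0.12/(0.3136 * 0.1936) = -1.976514.
In the p-coordinate, Gamma^(alpha) = Gamma^(0) - (alpha/2)*T with Gamma^(0) = (1/2)*g'(p) = -T/2,
so Gamma^(alpha) = -((1+alpha)/2)*T.
alpha = 0, -(1+alpha)/2 = -0.5.
Gamma = -0.5 * -1.976514 = 0.9883

0.9883


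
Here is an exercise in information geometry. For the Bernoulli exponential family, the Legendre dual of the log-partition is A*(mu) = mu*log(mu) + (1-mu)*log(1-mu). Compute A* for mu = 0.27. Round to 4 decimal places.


Legendre transform for Bernoulli:
A*(mu) = mu*log(mu) + (1-mu)*log(1-mu).
mu = 0.27, 1-mu = 0.73.
mu*log(mu) = 0.27*log(0.27) = -0.35352.
(1-mu)*log(1-mu) = 0.73*log(0.73) = -0.229739.
A* = -0.35352 + -0.229739 = -0.5833

-0.5833


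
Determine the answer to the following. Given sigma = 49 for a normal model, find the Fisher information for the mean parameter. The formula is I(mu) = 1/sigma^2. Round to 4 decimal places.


The Fisher information for the mean of a normal distribution is I(mu) = 1/sigma^2.
sigma = 49, so sigma^2 = 2401.
I(mu) = 1/2401 = 0.0004

0.0004


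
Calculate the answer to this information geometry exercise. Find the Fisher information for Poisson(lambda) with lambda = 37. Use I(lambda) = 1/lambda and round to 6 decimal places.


Fisher information for Poisson: I(lambda) = 1/lambda.
lambda = 37.
I(lambda) = 1/37 = 0.027027

0.027027


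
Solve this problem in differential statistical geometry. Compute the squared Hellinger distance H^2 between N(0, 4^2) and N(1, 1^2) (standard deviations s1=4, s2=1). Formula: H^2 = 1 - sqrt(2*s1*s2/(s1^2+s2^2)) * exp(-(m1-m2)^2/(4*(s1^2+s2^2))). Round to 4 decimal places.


Squared Hellinger distance for Gaussians:
H^2 = 1 - sqrt(2*s1*s2/(s1^2+s2^2)) * exp(-(m1-m2)^2/(4*(s1^2+s2^2))).
s1^2 = 16, s2^2 = 1, s1^2+s2^2 = 17.
sqrt(2*4*1/(17)) = 0.685994.
(m1-m2)^2 = (-1)^2 = 1.
exp(-1/(4*17)) = exp(-0.014706) = 0.985402.
H^2 = 1 - 0.685994*0.985402 = 0.3240

0.3240


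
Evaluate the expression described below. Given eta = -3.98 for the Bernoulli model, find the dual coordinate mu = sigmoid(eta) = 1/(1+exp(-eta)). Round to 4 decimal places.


Dual coordinate (expectation parameter) for Bernoulli:
mu = 1/(1+exp(-eta)).
eta = -3.98.
exp(-eta) = exp(3.98) = 53.517034.
mu = 1/(1+53.517034) = 0.0183

0.0183


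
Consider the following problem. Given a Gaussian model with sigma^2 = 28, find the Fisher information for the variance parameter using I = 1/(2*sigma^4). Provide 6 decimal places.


Fisher information for variance: I(sigma^2) = 1/(2*sigma^4).
sigma^2 = 28, so sigma^4 = 784.
I = 1/(2*784) = 1/1568 = 0.000638

0.000638


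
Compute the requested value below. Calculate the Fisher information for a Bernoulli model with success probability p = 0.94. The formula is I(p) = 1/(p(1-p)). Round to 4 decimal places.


For Bernoulli(p), Fisher information is I(p) = 1/(p*(1-p)).
p = 0.94, 1-p = 0.06.
p*(1-p) = 0.0564.
I(p) = 1/0.0564 = 17.7305

17.7305


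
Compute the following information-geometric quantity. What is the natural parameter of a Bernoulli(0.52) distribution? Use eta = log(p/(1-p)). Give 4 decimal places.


Natural parameter for Bernoulli: eta = log(p/(1-p)).
p = 0.52, 1-p = 0.48.
p/(1-p) = 1.083333.
eta = log(1.083333) = 0.0800

0.0800


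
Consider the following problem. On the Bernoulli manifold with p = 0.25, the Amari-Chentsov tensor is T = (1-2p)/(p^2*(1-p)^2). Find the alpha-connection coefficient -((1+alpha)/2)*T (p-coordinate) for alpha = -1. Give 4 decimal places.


Skewness (Amari-Chentsov) tensor: T = (1-2p)/(p^2*(1-p)^2).
p = 0.25, 1-2p = 0.5, p^2 = 0.0625, (1-p)^2 = 0.5625.
T = 0.5/(0.0625 * 0.5625) = 14.222222.
In the p-coordinate, Gamma^(alpha) = Gamma^(0) - (alpha/2)*T with Gamma^(0) = (1/2)*g'(p) = -T/2,
so Gamma^(alpha) = -((1+alpha)/2)*T.
alpha = -1, -(1+alpha)/2 = 0.0.
Gamma = 0.0 * 14.222222 = 0.0000

0.0000


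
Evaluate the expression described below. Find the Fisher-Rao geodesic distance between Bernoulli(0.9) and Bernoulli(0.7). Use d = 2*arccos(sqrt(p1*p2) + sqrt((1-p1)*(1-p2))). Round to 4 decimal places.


Geodesic distance on Bernoulli manifold:
d(p1,p2) = 2*arccos(sqrt(p1*p2) + sqrt((1-p1)*(1-p2))).
sqrt(p1*p2) = sqrt(0.9*0.7) = 0.793725.
sqrt((1-p1)*(1-p2)) = sqrt(0.1*0.3) = 0.173205.
arg = 0.793725 + 0.173205 = 0.96693.
d = 2*arccos(0.96693) = 0.5158

0.5158


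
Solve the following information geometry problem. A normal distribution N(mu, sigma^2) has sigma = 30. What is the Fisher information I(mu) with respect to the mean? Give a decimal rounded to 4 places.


The Fisher information for the mean of a normal distribution is I(mu) = 1/sigma^2.
sigma = 30, so sigma^2 = 900.
I(mu) = 1/900 = 0.0011

0.0011


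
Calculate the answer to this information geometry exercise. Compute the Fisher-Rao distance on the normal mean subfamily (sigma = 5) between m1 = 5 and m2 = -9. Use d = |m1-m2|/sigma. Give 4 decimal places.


On the fixed-variance normal subfamily, geodesic distance = |m1-m2|/sigma.
|5 - -9| = 14.
sigma = 5.
d = 14/5 = 2.8000

2.8000


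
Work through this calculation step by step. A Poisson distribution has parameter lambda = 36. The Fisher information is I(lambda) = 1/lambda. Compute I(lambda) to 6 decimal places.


Fisher information for Poisson: I(lambda) = 1/lambda.
lambda = 36.
I(lambda) = 1/36 = 0.027778

0.027778


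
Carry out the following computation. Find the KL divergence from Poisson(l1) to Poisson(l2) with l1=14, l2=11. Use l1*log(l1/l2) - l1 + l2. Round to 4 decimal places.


KL divergence for Poisson:
KL = l1*log(l1/l2) - l1 + l2.
l1 = 14, l2 = 11.
log(14/11) = 0.241162.
l1*log(l1/l2) = 14 * 0.241162 = 3.376269.
KL = 3.376269 - 14 + 11 = 0.3763

0.3763


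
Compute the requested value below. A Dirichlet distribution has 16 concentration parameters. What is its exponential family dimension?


Exponential family dimension calculation:
Dirichlet with 16 components has 16 natural parameters.

16


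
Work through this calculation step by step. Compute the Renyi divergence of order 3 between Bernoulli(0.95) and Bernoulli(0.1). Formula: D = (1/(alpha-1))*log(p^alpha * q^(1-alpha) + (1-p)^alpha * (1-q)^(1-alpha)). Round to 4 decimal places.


Renyi divergence of order alpha between Bernoulli distributions:
D = (1/(alpha-1))*log(p^alpha * q^(1-alpha) + (1-p)^alpha * (1-q)^(1-alpha)).
alpha = 3, p = 0.95, q = 0.1.
p^alpha * q^(1-alpha) = 0.95^3 * 0.1^-2 = 85.7375.
(1-p)^alpha * (1-q)^(1-alpha) = 0.05^3 * 0.9^-2 = 0.000154.
sum = 85.7375 + 0.000154 = 85.737654.
D = (1/2)*log(85.737654) = 2.2256

2.2256


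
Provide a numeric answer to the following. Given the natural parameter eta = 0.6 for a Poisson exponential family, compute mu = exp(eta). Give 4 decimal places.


Expectation parameter for Poisson exponential family:
mu = exp(eta).
eta = 0.6.
mu = exp(0.6) = 1.8221

1.8221


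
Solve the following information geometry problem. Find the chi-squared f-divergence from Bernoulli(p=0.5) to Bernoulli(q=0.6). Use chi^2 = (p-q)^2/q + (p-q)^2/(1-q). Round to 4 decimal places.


Chi-squared divergence between Bernoulli distributions:
chi^2 = (p-q)^2/q + (p-q)^2/(1-q).
p = 0.5, q = 0.6, p-q = -0.1.
(p-q)^2 = 0.01.
term1 = 0.01/0.6 = 0.016667.
term2 = 0.01/0.4 = 0.025.
chi^2 = 0.016667 + 0.025 = 0.0417

0.0417


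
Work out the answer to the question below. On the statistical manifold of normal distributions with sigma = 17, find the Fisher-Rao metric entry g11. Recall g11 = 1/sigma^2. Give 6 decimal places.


For the 2-parameter normal family, the Fisher metric has:
  g11 = 1/sigma^2, g22 = 2/sigma^2.
sigma = 17, sigma^2 = 289.
g11 = 0.003460

0.003460


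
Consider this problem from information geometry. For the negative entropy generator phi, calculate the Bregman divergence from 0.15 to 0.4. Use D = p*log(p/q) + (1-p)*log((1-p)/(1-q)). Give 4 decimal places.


Bregman divergence with negative entropy generator:
D = p*log(p/q) + (1-p)*log((1-p)/(1-q)).
p = 0.15, q = 0.4.
p*log(p/q) = 0.15*log(0.15/0.4) = -0.147124.
(1-p)*log((1-p)/(1-q)) = 0.85*log(0.85/0.6) = 0.296061.
D = -0.147124 + 0.296061 = 0.1489

0.1489


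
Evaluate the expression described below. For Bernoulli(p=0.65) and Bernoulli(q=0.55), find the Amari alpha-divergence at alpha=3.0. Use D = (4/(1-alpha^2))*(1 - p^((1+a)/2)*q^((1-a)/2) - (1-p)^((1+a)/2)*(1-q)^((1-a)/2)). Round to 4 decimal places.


Amari alpha-divergence:
D = (4/(1-alpha^2))*(1 - p^((1+a)/2)*q^((1-a)/2) - (1-p)^((1+a)/2)*(1-q)^((1-a)/2)).
alpha = 3.0, p = 0.65, q = 0.55.
e1 = (1+alpha)/2 = 2.0, e2 = (1-alpha)/2 = -1.0.
t1 = p^e1 * q^e2 = 0.65^2.0 * 0.55^-1.0 = 0.768182.
t2 = (1-p)^e1 * (1-q)^e2 = 0.35^2.0 * 0.45^-1.0 = 0.272222.
4/(1-alpha^2) = -0.5.
D = -0.5*(1 - 0.768182 - 0.272222) = 0.0202

0.0202


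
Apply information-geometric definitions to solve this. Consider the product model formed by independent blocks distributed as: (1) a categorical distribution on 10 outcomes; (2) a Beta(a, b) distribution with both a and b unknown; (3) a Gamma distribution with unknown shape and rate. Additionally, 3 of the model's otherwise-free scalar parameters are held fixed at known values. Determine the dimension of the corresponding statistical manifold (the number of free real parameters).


The dimension of a statistical manifold equals the number of free
(independent) real parameters of the model. For a product of independent
blocks the parameter counts add.
- categorical on 10 outcomes (probabilities sum to 1): 10-1 = 9.
- Beta (a, b): 2.
- Gamma (shape, rate): 2.
Total = 9 + 2 + 2 = 13.
3 parameter(s) fixed at known values: 13 - 3 = 10.
Dimension = 10

10


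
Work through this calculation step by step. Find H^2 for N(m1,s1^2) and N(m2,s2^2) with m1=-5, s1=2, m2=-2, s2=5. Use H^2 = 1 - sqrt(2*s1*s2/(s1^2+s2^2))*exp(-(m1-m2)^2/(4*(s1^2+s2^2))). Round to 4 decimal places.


Squared Hellinger distance for Gaussians:
H^2 = 1 - sqrt(2*s1*s2/(s1^2+s2^2)) * exp(-(m1-m2)^2/(4*(s1^2+s2^2))).
s1^2 = 4, s2^2 = 25, s1^2+s2^2 = 29.
sqrt(2*2*5/(29)) = 0.830455.
(m1-m2)^2 = (-3)^2 = 9.
exp(-9/(4*29)) = exp(-0.077586) = 0.925347.
H^2 = 1 - 0.830455*0.925347 = 0.2315

0.2315


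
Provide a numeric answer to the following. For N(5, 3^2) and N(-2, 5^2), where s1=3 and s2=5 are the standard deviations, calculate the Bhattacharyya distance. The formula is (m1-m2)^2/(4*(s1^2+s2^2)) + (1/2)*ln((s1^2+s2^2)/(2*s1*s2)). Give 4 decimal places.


Bhattacharyya distance between two Gaussians:
DB = (m1-m2)^2/(4*(s1^2+s2^2)) + (1/2)*ln((s1^2+s2^2)/(2*s1*s2)).
(m1-m2)^2 = (7)^2 = 49.
s1^2+s2^2 = 9 + 25 = 34.
term1 = 49/136 = 0.360294.
term2 = 0.5*ln(34/30.0) = 0.062582.
DB = 0.360294 + 0.062582 = 0.4229

0.4229


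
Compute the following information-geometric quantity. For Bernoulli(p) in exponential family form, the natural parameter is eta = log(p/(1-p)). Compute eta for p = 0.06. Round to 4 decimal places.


Natural parameter for Bernoulli: eta = log(p/(1-p)).
p = 0.06, 1-p = 0.94.
p/(1-p) = 0.06383.
eta = log(0.06383) = -2.7515

-2.7515


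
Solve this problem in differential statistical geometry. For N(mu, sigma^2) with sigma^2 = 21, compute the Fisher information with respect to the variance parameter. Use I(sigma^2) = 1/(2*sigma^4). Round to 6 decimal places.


Fisher information for variance: I(sigma^2) = 1/(2*sigma^4).
sigma^2 = 21, so sigma^4 = 441.
I = 1/(2*441) = 1/882 = 0.001134

0.001134


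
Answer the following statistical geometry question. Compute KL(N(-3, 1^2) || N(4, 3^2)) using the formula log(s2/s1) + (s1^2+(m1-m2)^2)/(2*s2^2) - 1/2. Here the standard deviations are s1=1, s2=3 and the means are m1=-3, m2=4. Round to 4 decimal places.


KL divergence between normal distributions:
KL = log(s2/s1) + (s1^2 + (m1-m2)^2)/(2*s2^2) - 1/2.
log(3/1) = 1.098612.
(1^2 + (-3-4)^2)/(2*3^2) = (1 + 49)/18 = 2.777778.
KL = 1.098612 + 2.777778 - 0.5 = 3.3764

3.3764


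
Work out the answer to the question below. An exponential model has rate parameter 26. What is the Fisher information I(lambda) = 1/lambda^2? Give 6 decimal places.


Fisher information for exponential: I(lambda) = 1/lambda^2.
lambda = 26, lambda^2 = 676.
I = 1/676 = 0.001479

0.001479


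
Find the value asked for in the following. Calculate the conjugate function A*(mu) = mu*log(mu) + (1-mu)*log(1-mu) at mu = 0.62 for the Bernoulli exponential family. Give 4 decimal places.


Legendre transform for Bernoulli:
A*(mu) = mu*log(mu) + (1-mu)*log(1-mu).
mu = 0.62, 1-mu = 0.38.
mu*log(mu) = 0.62*log(0.62) = -0.296382.
(1-mu)*log(1-mu) = 0.38*log(0.38) = -0.367682.
A* = -0.296382 + -0.367682 = -0.6641

-0.6641


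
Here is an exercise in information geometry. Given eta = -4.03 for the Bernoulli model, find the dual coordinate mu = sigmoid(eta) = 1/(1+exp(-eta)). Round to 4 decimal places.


Dual coordinate (expectation parameter) for Bernoulli:
mu = 1/(1+exp(-eta)).
eta = -4.03.
exp(-eta) = exp(4.03) = 56.260911.
mu = 1/(1+56.260911) = 0.0175

0.0175


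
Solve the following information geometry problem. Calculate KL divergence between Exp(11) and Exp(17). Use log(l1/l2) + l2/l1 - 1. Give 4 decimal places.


KL divergence for exponential family:
KL = log(l1/l2) + l2/l1 - 1.
log(11/17) = -0.435318.
17/11 = 1.545455.
KL = -0.435318 + 1.545455 - 1 = 0.1101

0.1101


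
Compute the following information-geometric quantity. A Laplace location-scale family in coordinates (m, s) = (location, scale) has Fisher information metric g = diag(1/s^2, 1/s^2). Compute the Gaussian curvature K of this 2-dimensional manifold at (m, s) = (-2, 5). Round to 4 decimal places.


The metric has the form g = (A dm^2 + B ds^2)/s^2 with A = 1, B = 1.
Substitute u = sqrt(A/B)*m: g = B*(du^2 + ds^2)/s^2, i.e. B times the
Poincare upper half-plane metric, which has constant Gaussian curvature -1.
Scaling a 2D metric by a constant c divides the Gaussian curvature by c,
so K = -1/B = -1/(1) = -1.0000 everywhere (the point (m, s) = (-2, 5) is irrelevant:
the curvature is constant).
The requested Gaussian curvature is K = -1.0000.

-1.0000


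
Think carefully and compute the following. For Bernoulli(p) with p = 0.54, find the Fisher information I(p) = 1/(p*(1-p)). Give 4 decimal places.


For Bernoulli(p), Fisher information is I(p) = 1/(p*(1-p)).
p = 0.54, 1-p = 0.46.
p*(1-p) = 0.2484.
I(p) = 1/0.2484 = 4.0258

4.0258


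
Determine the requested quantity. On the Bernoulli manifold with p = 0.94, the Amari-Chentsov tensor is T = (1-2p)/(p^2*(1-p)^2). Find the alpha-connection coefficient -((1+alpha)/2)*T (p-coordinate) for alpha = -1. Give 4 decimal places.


Skewness (Amari-Chentsov) tensor: T = (1-2p)/(p^2*(1-p)^2).
p = 0.94, 1-2p = -0.88, p^2 = 0.8836, (1-p)^2 = 0.0036.
T = -0.88/(0.8836 * 0.0036) = -276.646044.
In the p-coordinate, Gamma^(alpha) = Gamma^(0) - (alpha/2)*T with Gamma^(0) = (1/2)*g'(p) = -T/2,
so Gamma^(alpha) = -((1+alpha)/2)*T.
alpha = -1, -(1+alpha)/2 = 0.0.
Gamma = 0.0 * -276.646044 = 0.0000

0.0000


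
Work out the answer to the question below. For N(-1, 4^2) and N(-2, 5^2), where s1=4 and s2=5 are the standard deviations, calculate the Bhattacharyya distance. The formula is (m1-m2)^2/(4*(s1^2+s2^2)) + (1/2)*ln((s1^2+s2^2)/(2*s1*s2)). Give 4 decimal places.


Bhattacharyya distance between two Gaussians:
DB = (m1-m2)^2/(4*(s1^2+s2^2)) + (1/2)*ln((s1^2+s2^2)/(2*s1*s2)).
(m1-m2)^2 = (1)^2 = 1.
s1^2+s2^2 = 16 + 25 = 41.
term1 = 1/164 = 0.006098.
term2 = 0.5*ln(41/40.0) = 0.012346.
DB = 0.006098 + 0.012346 = 0.0184

0.0184


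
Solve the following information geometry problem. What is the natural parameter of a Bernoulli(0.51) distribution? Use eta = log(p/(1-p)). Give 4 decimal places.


Natural parameter for Bernoulli: eta = log(p/(1-p)).
p = 0.51, 1-p = 0.49.
p/(1-p) = 1.040816.
eta = log(1.040816) = 0.0400

0.0400


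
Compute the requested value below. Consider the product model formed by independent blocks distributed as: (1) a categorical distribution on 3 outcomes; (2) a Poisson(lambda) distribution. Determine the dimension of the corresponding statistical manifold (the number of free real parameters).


The dimension of a statistical manifold equals the number of free
(independent) real parameters of the model. For a product of independent
blocks the parameter counts add.
- categorical on 3 outcomes (probabilities sum to 1): 3-1 = 2.
- Poisson (lambda): 1.
Total = 2 + 1 = 3.
Dimension = 3

3


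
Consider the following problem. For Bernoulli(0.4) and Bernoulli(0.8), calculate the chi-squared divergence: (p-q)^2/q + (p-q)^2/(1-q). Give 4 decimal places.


Chi-squared divergence between Bernoulli distributions:
chi^2 = (p-q)^2/q + (p-q)^2/(1-q).
p = 0.4, q = 0.8, p-q = -0.4.
(p-q)^2 = 0.16.
term1 = 0.16/0.8 = 0.2.
term2 = 0.16/0.2 = 0.8.
chi^2 = 0.2 + 0.8 = 1.0000

1.0000


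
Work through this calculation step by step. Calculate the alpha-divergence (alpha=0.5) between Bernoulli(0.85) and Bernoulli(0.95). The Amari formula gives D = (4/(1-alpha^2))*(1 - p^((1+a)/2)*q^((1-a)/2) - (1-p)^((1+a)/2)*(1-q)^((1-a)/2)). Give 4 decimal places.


Amari alpha-divergence:
D = (4/(1-alpha^2))*(1 - p^((1+a)/2)*q^((1-a)/2) - (1-p)^((1+a)/2)*(1-q)^((1-a)/2)).
alpha = 0.5, p = 0.85, q = 0.95.
e1 = (1+alpha)/2 = 0.75, e2 = (1-alpha)/2 = 0.25.
t1 = p^e1 * q^e2 = 0.85^0.75 * 0.95^0.25 = 0.873967.
t2 = (1-p)^e1 * (1-q)^e2 = 0.15^0.75 * 0.05^0.25 = 0.113975.
4/(1-alpha^2) = 5.333333.
D = 5.333333*(1 - 0.873967 - 0.113975) = 0.0643

0.0643


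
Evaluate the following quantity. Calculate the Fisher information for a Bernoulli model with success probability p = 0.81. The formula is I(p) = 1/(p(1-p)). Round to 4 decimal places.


For Bernoulli(p), Fisher information is I(p) = 1/(p*(1-p)).
p = 0.81, 1-p = 0.19.
p*(1-p) = 0.1539.
I(p) = 1/0.1539 = 6.4977

6.4977


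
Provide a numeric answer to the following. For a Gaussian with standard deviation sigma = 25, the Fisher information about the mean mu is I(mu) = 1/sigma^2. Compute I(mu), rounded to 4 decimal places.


The Fisher information for the mean of a normal distribution is I(mu) = 1/sigma^2.
sigma = 25, so sigma^2 = 625.
I(mu) = 1/625 = 0.0016

0.0016


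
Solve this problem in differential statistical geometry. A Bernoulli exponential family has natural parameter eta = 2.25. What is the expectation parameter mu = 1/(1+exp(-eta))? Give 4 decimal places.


Dual coordinate (expectation parameter) for Bernoulli:
mu = 1/(1+exp(-eta)).
eta = 2.25.
exp(-eta) = exp(-2.25) = 0.105399.
mu = 1/(1+0.105399) = 0.9047

0.9047


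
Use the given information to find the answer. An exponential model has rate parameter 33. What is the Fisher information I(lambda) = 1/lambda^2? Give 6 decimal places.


Fisher information for exponential: I(lambda) = 1/lambda^2.
lambda = 33, lambda^2 = 1089.
I = 1/1089 = 0.000918

0.000918


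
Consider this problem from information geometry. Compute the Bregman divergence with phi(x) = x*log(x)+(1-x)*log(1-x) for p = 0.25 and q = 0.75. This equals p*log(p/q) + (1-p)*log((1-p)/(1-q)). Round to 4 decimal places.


Bregman divergence with negative entropy generator:
D = p*log(p/q) + (1-p)*log((1-p)/(1-q)).
p = 0.25, q = 0.75.
p*log(p/q) = 0.25*log(0.25/0.75) = -0.274653.
(1-p)*log((1-p)/(1-q)) = 0.75*log(0.75/0.25) = 0.823959.
D = -0.274653 + 0.823959 = 0.5493

0.5493


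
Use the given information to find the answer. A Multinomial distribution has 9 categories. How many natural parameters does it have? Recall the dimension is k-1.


Exponential family dimension calculation:
For Multinomial with k=9 categories, dim = k-1 = 8.

8


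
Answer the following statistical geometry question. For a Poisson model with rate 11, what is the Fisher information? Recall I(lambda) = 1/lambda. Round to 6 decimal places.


Fisher information for Poisson: I(lambda) = 1/lambda.
lambda = 11.
I(lambda) = 1/11 = 0.090909

0.090909


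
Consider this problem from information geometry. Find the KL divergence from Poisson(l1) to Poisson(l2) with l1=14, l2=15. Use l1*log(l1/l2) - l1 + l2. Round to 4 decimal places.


KL divergence for Poisson:
KL = l1*log(l1/l2) - l1 + l2.
l1 = 14, l2 = 15.
log(14/15) = -0.068993.
l1*log(l1/l2) = 14 * -0.068993 = -0.9659.
KL = -0.9659 - 14 + 15 = 0.0341

0.0341


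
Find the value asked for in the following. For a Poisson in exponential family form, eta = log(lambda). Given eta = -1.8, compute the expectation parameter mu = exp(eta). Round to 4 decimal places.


Expectation parameter for Poisson exponential family:
mu = exp(eta).
eta = -1.8.
mu = exp(-1.8) = 0.1653

0.1653


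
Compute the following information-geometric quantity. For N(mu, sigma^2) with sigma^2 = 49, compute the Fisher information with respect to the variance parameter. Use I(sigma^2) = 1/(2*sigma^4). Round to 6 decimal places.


Fisher information for variance: I(sigma^2) = 1/(2*sigma^4).
sigma^2 = 49, so sigma^4 = 2401.
I = 1/(2*2401) = 1/4802 = 0.000208

0.000208


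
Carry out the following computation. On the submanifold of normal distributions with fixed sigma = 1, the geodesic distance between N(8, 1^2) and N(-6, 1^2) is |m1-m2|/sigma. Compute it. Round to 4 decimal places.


On the fixed-variance normal subfamily, geodesic distance = |m1-m2|/sigma.
|8 - -6| = 14.
sigma = 1.
d = 14/1 = 14.0000

14.0000


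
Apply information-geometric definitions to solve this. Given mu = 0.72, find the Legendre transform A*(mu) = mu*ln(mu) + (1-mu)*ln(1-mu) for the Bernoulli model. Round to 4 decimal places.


Legendre transform for Bernoulli:
A*(mu) = mu*log(mu) + (1-mu)*log(1-mu).
mu = 0.72, 1-mu = 0.28.
mu*log(mu) = 0.72*log(0.72) = -0.236523.
(1-mu)*log(1-mu) = 0.28*log(0.28) = -0.35643.
A* = -0.236523 + -0.35643 = -0.5930

-0.5930


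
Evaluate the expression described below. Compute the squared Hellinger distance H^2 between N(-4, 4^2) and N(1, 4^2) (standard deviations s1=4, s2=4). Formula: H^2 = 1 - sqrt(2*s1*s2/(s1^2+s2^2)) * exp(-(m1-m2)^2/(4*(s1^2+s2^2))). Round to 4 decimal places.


Squared Hellinger distance for Gaussians:
H^2 = 1 - sqrt(2*s1*s2/(s1^2+s2^2)) * exp(-(m1-m2)^2/(4*(s1^2+s2^2))).
s1^2 = 16, s2^2 = 16, s1^2+s2^2 = 32.
sqrt(2*4*4/(32)) = 1.0.
(m1-m2)^2 = (-5)^2 = 25.
exp(-25/(4*32)) = exp(-0.195312) = 0.822578.
H^2 = 1 - 1.0*0.822578 = 0.1774

0.1774


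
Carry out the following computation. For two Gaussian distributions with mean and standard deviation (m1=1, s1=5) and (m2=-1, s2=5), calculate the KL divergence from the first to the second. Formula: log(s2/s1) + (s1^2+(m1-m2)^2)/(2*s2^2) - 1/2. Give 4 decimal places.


KL divergence between normal distributions:
KL = log(s2/s1) + (s1^2 + (m1-m2)^2)/(2*s2^2) - 1/2.
log(5/5) = 0.0.
(5^2 + (1--1)^2)/(2*5^2) = (25 + 4)/50 = 0.58.
KL = 0.0 + 0.58 - 0.5 = 0.0800

0.0800


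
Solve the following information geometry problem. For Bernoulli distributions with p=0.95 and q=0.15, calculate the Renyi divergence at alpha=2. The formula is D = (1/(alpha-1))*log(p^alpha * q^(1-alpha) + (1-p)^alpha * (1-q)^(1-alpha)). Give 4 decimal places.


Renyi divergence of order alpha between Bernoulli distributions:
D = (1/(alpha-1))*log(p^alpha * q^(1-alpha) + (1-p)^alpha * (1-q)^(1-alpha)).
alpha = 2, p = 0.95, q = 0.15.
p^alpha * q^(1-alpha) = 0.95^2 * 0.15^-1 = 6.016667.
(1-p)^alpha * (1-q)^(1-alpha) = 0.05^2 * 0.85^-1 = 0.002941.
sum = 6.016667 + 0.002941 = 6.019608.
D = (1/1)*log(6.019608) = 1.7950

1.7950


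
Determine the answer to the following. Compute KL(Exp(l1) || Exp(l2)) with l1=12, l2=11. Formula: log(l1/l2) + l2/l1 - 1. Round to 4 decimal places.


KL divergence for exponential family:
KL = log(l1/l2) + l2/l1 - 1.
log(12/11) = 0.087011.
11/12 = 0.916667.
KL = 0.087011 + 0.916667 - 1 = 0.0037

0.0037


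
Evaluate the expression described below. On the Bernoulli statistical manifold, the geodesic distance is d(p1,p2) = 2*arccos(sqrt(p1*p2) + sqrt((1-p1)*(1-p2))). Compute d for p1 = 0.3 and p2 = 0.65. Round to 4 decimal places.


Geodesic distance on Bernoulli manifold:
d(p1,p2) = 2*arccos(sqrt(p1*p2) + sqrt((1-p1)*(1-p2))).
sqrt(p1*p2) = sqrt(0.3*0.65) = 0.441588.
sqrt((1-p1)*(1-p2)) = sqrt(0.7*0.35) = 0.494975.
arg = 0.441588 + 0.494975 = 0.936563.
d = 2*arccos(0.936563) = 0.7162

0.7162


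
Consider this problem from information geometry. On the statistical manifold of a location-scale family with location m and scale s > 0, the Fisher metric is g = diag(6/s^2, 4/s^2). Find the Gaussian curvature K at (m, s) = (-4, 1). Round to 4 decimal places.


The metric has the form g = (A dm^2 + B ds^2)/s^2 with A = 6, B = 4.
Substitute u = sqrt(A/B)*m: g = B*(du^2 + ds^2)/s^2, i.e. B times the
Poincare upper half-plane metric, which has constant Gaussian curvature -1.
Scaling a 2D metric by a constant c divides the Gaussian curvature by c,
so K = -1/B = -1/(4) = -0.2500 everywhere (the point (m, s) = (-4, 1) is irrelevant:
the curvature is constant).
The requested Gaussian curvature is K = -0.2500.

-0.2500


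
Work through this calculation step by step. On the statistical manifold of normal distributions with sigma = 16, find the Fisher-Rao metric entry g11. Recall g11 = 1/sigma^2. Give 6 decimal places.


For the 2-parameter normal family, the Fisher metric has:
  g11 = 1/sigma^2, g22 = 2/sigma^2.
sigma = 16, sigma^2 = 256.
g11 = 0.003906

0.003906


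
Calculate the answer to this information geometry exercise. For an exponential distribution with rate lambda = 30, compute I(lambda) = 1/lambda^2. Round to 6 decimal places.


Fisher information for exponential: I(lambda) = 1/lambda^2.
lambda = 30, lambda^2 = 900.
I = 1/900 = 0.001111

0.001111


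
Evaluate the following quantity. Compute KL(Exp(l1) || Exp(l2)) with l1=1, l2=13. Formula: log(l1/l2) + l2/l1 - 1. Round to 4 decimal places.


KL divergence for exponential family:
KL = log(l1/l2) + l2/l1 - 1.
log(1/13) = -2.564949.
13/1 = 13.0.
KL = -2.564949 + 13.0 - 1 = 9.4351

9.4351


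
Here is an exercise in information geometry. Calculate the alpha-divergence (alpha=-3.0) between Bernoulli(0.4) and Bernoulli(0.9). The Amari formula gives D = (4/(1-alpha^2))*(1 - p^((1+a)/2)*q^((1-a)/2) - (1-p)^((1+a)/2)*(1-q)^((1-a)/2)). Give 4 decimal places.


Amari alpha-divergence:
D = (4/(1-alpha^2))*(1 - p^((1+a)/2)*q^((1-a)/2) - (1-p)^((1+a)/2)*(1-q)^((1-a)/2)).
alpha = -3.0, p = 0.4, q = 0.9.
e1 = (1+alpha)/2 = -1.0, e2 = (1-alpha)/2 = 2.0.
t1 = p^e1 * q^e2 = 0.4^-1.0 * 0.9^2.0 = 2.025.
t2 = (1-p)^e1 * (1-q)^e2 = 0.6^-1.0 * 0.1^2.0 = 0.016667.
4/(1-alpha^2) = -0.5.
D = -0.5*(1 - 2.025 - 0.016667) = 0.5208

0.5208


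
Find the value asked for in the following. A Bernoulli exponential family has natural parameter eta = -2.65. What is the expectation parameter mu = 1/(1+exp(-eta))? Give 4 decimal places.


Dual coordinate (expectation parameter) for Bernoulli:
mu = 1/(1+exp(-eta)).
eta = -2.65.
exp(-eta) = exp(2.65) = 14.154039.
mu = 1/(1+14.154039) = 0.0660

0.0660


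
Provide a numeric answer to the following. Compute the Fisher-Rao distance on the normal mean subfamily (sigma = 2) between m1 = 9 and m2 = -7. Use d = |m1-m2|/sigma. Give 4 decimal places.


On the fixed-variance normal subfamily, geodesic distance = |m1-m2|/sigma.
|9 - -7| = 16.
sigma = 2.
d = 16/2 = 8.0000

8.0000


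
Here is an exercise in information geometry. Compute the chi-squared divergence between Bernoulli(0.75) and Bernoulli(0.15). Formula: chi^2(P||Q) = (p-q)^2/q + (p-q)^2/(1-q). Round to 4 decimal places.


Chi-squared divergence between Bernoulli distributions:
chi^2 = (p-q)^2/q + (p-q)^2/(1-q).
p = 0.75, q = 0.15, p-q = 0.6.
(p-q)^2 = 0.36.
term1 = 0.36/0.15 = 2.4.
term2 = 0.36/0.85 = 0.423529.
chi^2 = 2.4 + 0.423529 = 2.8235

2.8235


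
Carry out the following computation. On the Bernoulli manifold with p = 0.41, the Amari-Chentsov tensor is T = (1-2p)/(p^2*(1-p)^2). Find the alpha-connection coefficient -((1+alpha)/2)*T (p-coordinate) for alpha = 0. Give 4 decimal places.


Skewness (Amari-Chentsov) tensor: T = (1-2p)/(p^2*(1-p)^2).
p = 0.41, 1-2p = 0.18, p^2 = 0.1681, (1-p)^2 = 0.3481.
T = 0.18/(0.1681 * 0.3481) = 3.076102.
In the p-coordinate, Gamma^(alpha) = Gamma^(0) - (alpha/2)*T with Gamma^(0) = (1/2)*g'(p) = -T/2,
so Gamma^(alpha) = -((1+alpha)/2)*T.
alpha = 0, -(1+alpha)/2 = -0.5.
Gamma = -0.5 * 3.076102 = -1.5381

-1.5381


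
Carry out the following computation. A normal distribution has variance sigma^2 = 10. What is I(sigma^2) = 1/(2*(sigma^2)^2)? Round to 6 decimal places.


Fisher information for variance: I(sigma^2) = 1/(2*sigma^4).
sigma^2 = 10, so sigma^4 = 100.
I = 1/(2*100) = 1/200 = 0.005000

0.005000
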